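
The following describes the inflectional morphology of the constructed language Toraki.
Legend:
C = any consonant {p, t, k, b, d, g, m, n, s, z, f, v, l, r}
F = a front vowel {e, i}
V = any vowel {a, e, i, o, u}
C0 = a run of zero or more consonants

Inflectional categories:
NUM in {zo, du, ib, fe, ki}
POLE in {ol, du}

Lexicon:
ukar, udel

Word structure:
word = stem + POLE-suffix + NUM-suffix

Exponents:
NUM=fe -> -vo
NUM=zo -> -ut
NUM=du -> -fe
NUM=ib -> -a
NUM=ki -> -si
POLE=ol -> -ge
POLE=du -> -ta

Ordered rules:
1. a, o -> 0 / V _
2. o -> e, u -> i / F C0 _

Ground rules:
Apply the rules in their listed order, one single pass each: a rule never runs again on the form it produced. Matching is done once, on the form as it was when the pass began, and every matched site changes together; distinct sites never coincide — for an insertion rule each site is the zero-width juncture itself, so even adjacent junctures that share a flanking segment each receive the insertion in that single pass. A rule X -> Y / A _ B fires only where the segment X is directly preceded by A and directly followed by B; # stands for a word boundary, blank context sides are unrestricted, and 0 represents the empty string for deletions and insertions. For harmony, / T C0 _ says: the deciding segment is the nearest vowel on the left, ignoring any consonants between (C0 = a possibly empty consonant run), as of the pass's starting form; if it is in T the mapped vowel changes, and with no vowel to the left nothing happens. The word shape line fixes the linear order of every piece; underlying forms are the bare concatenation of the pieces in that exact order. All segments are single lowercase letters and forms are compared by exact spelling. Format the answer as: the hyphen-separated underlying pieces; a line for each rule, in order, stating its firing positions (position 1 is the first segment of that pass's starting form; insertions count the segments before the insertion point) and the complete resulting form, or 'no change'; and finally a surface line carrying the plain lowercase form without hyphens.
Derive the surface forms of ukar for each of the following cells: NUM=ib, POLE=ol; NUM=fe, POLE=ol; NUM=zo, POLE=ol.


cell NUM=ib, POLE=ol:
underlying: ukar-ge-a
1. a, o -> 0 / V _: fires at position(s) 7: ukarge
2. o -> e, u -> i / F C0 _: no change
surface: ukarge

cell NUM=fe, POLE=ol:
underlying: ukar-ge-vo
1. a, o -> 0 / V _: no change
2. o -> e, u -> i / F C0 _: fires at position(s) 8: ukargeve
surface: ukargeve

cell NUM=zo, POLE=ol:
underlying: ukar-ge-ut
1. a, o -> 0 / V _: no change
2. o -> e, u -> i / F C0 _: fires at position(s) 7: ukargeit
surface: ukargeit


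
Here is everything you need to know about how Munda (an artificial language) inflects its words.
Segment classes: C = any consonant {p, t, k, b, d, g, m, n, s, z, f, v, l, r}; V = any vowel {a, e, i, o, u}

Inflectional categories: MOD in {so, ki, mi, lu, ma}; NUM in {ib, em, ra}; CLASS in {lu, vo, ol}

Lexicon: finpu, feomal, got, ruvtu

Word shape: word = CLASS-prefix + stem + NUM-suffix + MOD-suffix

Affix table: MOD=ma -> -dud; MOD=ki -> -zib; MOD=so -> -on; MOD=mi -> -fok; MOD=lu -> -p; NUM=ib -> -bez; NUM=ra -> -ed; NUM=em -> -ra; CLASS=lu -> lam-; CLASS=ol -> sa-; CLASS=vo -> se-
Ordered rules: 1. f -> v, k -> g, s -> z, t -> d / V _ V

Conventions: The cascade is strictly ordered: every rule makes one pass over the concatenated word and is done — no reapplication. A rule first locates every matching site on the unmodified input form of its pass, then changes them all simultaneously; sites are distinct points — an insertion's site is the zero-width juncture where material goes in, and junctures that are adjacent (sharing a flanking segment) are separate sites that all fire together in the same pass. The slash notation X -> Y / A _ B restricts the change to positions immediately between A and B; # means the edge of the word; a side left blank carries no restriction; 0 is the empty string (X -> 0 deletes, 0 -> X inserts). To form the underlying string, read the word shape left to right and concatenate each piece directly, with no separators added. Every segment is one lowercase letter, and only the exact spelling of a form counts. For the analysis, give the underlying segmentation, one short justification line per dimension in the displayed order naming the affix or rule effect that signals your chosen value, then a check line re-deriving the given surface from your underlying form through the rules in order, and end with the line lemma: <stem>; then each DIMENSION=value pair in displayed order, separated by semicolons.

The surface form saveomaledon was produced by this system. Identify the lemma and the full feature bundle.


underlying: sa-feomal-ed-on
MOD=so - signalled by the affix -on
NUM=ra - signalled by the affix -ed
CLASS=ol - signalled by the affix sa-
check: safeomaledon -> saveomaledon
lemma: feomal; MOD=so; NUM=ra; CLASS=ol


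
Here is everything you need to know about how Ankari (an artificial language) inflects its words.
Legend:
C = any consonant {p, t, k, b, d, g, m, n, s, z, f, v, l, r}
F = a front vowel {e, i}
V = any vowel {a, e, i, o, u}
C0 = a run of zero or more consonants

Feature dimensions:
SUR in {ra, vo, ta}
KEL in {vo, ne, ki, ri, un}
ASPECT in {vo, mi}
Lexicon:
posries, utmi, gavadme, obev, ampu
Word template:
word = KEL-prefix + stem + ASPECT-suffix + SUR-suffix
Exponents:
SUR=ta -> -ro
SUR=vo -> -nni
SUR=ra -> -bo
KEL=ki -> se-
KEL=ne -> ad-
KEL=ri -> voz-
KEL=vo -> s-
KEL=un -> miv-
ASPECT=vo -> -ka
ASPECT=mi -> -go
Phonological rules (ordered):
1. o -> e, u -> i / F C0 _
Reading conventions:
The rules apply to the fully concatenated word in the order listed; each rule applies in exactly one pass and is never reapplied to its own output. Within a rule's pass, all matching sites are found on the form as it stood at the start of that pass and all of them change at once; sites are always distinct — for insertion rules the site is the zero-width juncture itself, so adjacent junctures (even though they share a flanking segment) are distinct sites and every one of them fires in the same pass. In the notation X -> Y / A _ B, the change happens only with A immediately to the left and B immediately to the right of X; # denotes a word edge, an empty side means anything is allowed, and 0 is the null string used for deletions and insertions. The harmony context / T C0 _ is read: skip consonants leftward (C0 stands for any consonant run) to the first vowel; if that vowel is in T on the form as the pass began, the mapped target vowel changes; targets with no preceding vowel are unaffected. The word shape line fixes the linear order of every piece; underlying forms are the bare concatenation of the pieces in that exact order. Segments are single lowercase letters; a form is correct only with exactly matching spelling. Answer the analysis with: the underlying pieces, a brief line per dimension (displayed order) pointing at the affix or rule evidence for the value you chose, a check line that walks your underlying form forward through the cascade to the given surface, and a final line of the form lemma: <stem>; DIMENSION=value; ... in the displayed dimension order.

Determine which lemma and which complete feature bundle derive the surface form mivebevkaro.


underlying: miv-obev-ka-ro
SUR=ta - signalled by the affix -ro
KEL=un - signalled by the affix miv-
ASPECT=vo - signalled by the affix -ka
check: mivobevkaro -> mivebevkaro
lemma: obev; SUR=ta; KEL=un; ASPECT=vo


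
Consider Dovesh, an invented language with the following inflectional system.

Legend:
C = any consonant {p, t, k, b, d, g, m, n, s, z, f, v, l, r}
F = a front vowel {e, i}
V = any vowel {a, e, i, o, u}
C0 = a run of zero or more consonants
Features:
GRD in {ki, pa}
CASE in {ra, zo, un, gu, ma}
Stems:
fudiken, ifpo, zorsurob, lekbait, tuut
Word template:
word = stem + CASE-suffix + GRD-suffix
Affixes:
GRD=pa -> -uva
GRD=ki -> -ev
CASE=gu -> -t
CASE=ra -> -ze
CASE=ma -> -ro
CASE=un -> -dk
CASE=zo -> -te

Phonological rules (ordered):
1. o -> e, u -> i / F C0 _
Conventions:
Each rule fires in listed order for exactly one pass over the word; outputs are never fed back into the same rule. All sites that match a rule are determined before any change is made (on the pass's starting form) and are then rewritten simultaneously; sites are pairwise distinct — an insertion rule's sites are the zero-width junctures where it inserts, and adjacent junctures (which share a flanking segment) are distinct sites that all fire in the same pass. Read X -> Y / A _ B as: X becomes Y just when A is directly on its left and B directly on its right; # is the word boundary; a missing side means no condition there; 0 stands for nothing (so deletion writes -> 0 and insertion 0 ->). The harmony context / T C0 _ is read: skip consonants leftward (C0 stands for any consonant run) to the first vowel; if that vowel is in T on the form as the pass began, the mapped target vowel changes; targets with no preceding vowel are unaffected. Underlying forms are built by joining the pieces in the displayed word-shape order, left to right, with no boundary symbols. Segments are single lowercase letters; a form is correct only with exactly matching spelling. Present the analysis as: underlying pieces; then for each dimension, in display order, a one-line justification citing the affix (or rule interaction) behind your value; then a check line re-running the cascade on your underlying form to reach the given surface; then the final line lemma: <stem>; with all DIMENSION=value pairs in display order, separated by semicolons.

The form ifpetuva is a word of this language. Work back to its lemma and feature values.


underlying: ifpo-t-uva
GRD=pa - signalled by the affix -uva
CASE=gu - signalled by the affix -t
check: ifpotuva -> ifpetuva
lemma: ifpo; GRD=pa; CASE=gu


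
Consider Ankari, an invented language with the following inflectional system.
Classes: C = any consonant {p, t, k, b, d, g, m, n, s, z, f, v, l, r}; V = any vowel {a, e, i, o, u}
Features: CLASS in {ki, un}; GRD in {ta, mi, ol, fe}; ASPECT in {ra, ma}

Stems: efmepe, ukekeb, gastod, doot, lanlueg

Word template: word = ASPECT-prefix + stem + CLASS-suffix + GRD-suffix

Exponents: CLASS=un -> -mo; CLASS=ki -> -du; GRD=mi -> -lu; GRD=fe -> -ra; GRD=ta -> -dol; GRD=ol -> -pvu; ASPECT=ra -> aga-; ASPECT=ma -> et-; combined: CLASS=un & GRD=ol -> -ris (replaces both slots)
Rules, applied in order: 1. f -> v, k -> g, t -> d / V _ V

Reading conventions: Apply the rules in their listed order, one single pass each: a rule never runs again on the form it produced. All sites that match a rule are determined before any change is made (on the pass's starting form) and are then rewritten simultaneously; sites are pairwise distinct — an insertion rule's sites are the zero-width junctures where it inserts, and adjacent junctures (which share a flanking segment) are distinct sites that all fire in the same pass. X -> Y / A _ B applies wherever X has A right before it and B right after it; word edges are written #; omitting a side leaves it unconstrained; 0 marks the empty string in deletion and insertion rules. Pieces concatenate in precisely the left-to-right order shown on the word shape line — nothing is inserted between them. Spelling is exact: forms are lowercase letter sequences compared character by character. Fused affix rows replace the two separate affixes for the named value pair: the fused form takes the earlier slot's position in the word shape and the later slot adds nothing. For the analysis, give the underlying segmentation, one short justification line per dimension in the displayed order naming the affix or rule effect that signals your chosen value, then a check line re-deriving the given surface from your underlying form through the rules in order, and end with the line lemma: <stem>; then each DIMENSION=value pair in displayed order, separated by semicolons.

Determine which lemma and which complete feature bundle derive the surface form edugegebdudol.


underlying: et-ukekeb-du-dol
CLASS=ki - signalled by the affix -du
GRD=ta - signalled by the affix -dol
ASPECT=ma - signalled by the affix et-
check: etukekebdudol -> edugegebdudol
lemma: ukekeb; CLASS=ki; GRD=ta; ASPECT=ma


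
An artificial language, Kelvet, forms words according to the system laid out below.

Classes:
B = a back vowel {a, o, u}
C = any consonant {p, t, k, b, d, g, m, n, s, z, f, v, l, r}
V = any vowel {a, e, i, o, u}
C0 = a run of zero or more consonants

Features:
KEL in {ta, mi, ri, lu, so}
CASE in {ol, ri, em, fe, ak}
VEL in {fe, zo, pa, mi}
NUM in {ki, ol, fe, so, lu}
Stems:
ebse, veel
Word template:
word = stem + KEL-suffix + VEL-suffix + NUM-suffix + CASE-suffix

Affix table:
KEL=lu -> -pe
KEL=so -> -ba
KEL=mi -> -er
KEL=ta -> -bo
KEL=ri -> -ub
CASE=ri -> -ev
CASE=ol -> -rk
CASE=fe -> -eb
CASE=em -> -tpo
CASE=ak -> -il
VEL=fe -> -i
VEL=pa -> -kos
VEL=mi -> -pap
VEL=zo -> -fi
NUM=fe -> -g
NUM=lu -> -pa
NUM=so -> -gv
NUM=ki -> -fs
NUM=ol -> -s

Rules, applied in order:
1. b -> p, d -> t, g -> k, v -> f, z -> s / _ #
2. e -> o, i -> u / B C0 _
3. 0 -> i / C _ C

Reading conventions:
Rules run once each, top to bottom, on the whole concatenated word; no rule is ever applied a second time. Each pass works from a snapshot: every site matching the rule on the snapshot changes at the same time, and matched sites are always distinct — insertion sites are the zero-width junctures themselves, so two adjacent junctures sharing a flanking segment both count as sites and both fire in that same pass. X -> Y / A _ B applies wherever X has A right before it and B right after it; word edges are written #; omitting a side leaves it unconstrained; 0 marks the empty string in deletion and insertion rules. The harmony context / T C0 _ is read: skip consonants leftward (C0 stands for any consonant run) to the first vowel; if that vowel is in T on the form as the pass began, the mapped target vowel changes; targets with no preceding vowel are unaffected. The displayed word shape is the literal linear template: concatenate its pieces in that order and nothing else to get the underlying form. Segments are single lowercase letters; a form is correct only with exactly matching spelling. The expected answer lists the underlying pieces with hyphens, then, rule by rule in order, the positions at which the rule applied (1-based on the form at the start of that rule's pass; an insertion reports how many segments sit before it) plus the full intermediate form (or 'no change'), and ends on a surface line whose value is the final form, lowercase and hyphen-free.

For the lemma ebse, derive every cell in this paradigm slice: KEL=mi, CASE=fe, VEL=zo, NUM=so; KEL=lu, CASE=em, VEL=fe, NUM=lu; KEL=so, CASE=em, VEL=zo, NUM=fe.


cell KEL=mi, CASE=fe, VEL=zo, NUM=so:
underlying: ebse-er-fi-gv-eb
1. b -> p, d -> t, g -> k, v -> f, z -> s / _ #: fires at position(s) 12: ebseerfigvep
2. e -> o, i -> u / B C0 _: no change
3. 0 -> i / C _ C: inserts after position(s) 2, 6, 9: ebiseerifigivep
surface: ebiseerifigivep

cell KEL=lu, CASE=em, VEL=fe, NUM=lu:
underlying: ebse-pe-i-pa-tpo
1. b -> p, d -> t, g -> k, v -> f, z -> s / _ #: no change
2. e -> o, i -> u / B C0 _: no change
3. 0 -> i / C _ C: inserts after position(s) 2, 10: ebisepeipatipo
surface: ebisepeipatipo

cell KEL=so, CASE=em, VEL=zo, NUM=fe:
underlying: ebse-ba-fi-g-tpo
1. b -> p, d -> t, g -> k, v -> f, z -> s / _ #: no change
2. e -> o, i -> u / B C0 _: fires at position(s) 8: ebsebafugtpo
3. 0 -> i / C _ C: inserts after position(s) 2, 9, 10: ebisebafugitipo
surface: ebisebafugitipo


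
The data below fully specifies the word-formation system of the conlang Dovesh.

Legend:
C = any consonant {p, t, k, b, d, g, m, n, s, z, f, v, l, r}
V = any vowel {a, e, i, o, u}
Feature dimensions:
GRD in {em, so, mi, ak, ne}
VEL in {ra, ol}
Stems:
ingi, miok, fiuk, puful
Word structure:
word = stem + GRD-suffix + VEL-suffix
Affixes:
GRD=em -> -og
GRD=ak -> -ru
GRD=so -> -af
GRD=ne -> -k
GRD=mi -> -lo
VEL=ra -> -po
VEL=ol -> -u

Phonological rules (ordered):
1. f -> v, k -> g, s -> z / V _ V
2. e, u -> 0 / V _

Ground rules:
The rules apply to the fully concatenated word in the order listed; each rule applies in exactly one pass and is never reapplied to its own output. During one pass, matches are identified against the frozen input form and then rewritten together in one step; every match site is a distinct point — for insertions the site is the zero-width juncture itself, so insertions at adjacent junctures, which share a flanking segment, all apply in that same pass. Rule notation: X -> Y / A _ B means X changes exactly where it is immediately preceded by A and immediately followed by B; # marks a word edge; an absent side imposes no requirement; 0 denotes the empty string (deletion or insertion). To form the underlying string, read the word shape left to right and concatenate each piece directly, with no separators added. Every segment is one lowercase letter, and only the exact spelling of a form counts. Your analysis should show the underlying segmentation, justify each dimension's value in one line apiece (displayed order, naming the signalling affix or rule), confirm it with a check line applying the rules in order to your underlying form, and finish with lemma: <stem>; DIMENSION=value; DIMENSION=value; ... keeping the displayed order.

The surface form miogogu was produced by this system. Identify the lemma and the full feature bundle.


underlying: miok-og-u
GRD=em - signalled by the affix -og
VEL=ol - signalled by the affix -u
check: miokogu -> miogogu -> miogogu
lemma: miok; GRD=em; VEL=ol


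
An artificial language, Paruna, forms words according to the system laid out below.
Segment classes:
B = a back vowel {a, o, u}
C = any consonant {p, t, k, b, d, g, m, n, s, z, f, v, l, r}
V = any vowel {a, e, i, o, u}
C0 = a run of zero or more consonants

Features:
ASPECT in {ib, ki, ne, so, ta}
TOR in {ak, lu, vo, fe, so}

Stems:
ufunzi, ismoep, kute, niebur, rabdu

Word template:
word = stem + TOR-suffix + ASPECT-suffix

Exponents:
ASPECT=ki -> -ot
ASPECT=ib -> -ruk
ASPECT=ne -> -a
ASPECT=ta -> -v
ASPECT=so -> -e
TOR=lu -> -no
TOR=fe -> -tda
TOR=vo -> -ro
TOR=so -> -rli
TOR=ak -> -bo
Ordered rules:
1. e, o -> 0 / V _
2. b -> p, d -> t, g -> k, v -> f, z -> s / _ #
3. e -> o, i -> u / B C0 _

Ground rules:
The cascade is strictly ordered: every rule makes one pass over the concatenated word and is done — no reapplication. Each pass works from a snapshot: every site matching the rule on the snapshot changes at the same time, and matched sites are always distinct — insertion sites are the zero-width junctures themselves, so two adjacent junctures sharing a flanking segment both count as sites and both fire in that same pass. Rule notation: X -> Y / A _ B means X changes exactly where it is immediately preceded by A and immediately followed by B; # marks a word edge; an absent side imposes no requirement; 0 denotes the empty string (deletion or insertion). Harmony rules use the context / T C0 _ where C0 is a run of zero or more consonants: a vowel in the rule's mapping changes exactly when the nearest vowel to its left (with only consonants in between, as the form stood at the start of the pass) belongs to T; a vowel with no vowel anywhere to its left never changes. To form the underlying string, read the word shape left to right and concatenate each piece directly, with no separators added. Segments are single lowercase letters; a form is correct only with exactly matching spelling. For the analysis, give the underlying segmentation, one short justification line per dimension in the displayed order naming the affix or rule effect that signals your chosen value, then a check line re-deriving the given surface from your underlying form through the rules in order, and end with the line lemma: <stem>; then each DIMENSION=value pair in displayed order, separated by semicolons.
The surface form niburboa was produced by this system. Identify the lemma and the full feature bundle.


underlying: niebur-bo-a
ASPECT=ne - signalled by the affix -a
TOR=ak - signalled by the affix -bo
check: nieburboa -> niburboa -> niburboa -> niburboa
lemma: niebur; ASPECT=ne; TOR=ak


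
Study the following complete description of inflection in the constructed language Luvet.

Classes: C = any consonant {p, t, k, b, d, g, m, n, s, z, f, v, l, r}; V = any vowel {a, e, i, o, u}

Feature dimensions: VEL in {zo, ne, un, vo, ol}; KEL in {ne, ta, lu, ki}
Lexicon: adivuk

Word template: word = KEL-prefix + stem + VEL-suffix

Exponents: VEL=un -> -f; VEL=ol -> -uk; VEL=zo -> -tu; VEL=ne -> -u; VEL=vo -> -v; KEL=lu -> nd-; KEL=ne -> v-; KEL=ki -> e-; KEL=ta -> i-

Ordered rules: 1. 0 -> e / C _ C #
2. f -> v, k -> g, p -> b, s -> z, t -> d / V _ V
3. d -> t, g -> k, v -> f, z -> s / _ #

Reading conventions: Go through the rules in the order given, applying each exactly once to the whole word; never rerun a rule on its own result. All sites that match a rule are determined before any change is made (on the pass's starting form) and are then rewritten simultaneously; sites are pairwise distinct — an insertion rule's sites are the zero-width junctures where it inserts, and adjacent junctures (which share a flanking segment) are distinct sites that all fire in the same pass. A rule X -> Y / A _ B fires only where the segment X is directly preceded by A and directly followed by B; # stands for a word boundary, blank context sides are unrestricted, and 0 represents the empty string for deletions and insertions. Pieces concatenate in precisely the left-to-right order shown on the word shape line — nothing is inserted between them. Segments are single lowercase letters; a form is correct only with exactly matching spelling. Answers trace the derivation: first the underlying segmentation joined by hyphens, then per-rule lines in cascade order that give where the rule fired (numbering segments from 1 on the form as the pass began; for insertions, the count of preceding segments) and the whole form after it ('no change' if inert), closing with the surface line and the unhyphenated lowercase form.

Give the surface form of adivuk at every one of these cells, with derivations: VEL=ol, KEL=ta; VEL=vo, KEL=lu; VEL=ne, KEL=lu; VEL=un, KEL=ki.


cell VEL=ol, KEL=ta:
underlying: i-adivuk-uk
1. 0 -> e / C _ C #: no change
2. f -> v, k -> g, p -> b, s -> z, t -> d / V _ V: fires at position(s) 7: iadivuguk
3. d -> t, g -> k, v -> f, z -> s / _ #: no change
surface: iadivuguk

cell VEL=vo, KEL=lu:
underlying: nd-adivuk-v
1. 0 -> e / C _ C #: inserts after position(s) 8: ndadivukev
2. f -> v, k -> g, p -> b, s -> z, t -> d / V _ V: fires at position(s) 8: ndadivugev
3. d -> t, g -> k, v -> f, z -> s / _ #: fires at position(s) 10: ndadivugef
surface: ndadivugef

cell VEL=ne, KEL=lu:
underlying: nd-adivuk-u
1. 0 -> e / C _ C #: no change
2. f -> v, k -> g, p -> b, s -> z, t -> d / V _ V: fires at position(s) 8: ndadivugu
3. d -> t, g -> k, v -> f, z -> s / _ #: no change
surface: ndadivugu

cell VEL=un, KEL=ki:
underlying: e-adivuk-f
1. 0 -> e / C _ C #: inserts after position(s) 7: eadivukef
2. f -> v, k -> g, p -> b, s -> z, t -> d / V _ V: fires at position(s) 7: eadivugef
3. d -> t, g -> k, v -> f, z -> s / _ #: no change
surface: eadivugef


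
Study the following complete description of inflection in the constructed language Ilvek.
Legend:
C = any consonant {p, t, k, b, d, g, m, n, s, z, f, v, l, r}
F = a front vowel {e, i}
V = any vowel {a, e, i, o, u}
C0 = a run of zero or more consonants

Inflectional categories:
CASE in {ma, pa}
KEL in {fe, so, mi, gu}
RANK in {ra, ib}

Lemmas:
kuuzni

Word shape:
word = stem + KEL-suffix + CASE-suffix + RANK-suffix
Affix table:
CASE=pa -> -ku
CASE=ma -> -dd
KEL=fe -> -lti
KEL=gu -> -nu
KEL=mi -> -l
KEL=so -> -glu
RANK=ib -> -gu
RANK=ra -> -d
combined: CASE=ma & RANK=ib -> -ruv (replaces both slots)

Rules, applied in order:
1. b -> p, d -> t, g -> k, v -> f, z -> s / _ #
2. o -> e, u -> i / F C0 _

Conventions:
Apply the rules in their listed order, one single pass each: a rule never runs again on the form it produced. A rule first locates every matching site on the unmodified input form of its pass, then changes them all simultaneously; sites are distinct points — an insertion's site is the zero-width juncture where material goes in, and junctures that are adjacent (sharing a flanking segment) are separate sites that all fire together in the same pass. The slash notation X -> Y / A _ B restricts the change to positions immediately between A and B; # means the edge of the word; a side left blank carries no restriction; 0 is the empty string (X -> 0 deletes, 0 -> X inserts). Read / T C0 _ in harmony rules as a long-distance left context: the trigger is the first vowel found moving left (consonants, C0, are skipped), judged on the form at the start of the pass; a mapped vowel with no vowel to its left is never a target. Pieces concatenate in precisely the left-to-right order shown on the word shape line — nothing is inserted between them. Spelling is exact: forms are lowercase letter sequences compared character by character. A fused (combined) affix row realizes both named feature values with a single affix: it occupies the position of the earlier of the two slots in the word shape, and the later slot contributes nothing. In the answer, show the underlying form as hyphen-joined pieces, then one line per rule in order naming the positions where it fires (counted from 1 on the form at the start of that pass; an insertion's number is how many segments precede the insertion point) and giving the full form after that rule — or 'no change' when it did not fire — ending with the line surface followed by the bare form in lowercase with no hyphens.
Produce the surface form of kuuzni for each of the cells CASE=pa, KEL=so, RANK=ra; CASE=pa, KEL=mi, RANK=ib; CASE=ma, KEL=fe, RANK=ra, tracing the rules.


cell CASE=pa, KEL=so, RANK=ra:
underlying: kuuzni-glu-ku-d
1. b -> p, d -> t, g -> k, v -> f, z -> s / _ #: fires at position(s) 12: kuuzniglukut
2. o -> e, u -> i / F C0 _: fires at position(s) 9: kuuzniglikut
surface: kuuzniglikut

cell CASE=pa, KEL=mi, RANK=ib:
underlying: kuuzni-l-ku-gu
1. b -> p, d -> t, g -> k, v -> f, z -> s / _ #: no change
2. o -> e, u -> i / F C0 _: fires at position(s) 9: kuuznilkigu
surface: kuuznilkigu

cell CASE=ma, KEL=fe, RANK=ra:
underlying: kuuzni-lti-dd-d
1. b -> p, d -> t, g -> k, v -> f, z -> s / _ #: fires at position(s) 12: kuuzniltiddt
2. o -> e, u -> i / F C0 _: no change
surface: kuuzniltiddt


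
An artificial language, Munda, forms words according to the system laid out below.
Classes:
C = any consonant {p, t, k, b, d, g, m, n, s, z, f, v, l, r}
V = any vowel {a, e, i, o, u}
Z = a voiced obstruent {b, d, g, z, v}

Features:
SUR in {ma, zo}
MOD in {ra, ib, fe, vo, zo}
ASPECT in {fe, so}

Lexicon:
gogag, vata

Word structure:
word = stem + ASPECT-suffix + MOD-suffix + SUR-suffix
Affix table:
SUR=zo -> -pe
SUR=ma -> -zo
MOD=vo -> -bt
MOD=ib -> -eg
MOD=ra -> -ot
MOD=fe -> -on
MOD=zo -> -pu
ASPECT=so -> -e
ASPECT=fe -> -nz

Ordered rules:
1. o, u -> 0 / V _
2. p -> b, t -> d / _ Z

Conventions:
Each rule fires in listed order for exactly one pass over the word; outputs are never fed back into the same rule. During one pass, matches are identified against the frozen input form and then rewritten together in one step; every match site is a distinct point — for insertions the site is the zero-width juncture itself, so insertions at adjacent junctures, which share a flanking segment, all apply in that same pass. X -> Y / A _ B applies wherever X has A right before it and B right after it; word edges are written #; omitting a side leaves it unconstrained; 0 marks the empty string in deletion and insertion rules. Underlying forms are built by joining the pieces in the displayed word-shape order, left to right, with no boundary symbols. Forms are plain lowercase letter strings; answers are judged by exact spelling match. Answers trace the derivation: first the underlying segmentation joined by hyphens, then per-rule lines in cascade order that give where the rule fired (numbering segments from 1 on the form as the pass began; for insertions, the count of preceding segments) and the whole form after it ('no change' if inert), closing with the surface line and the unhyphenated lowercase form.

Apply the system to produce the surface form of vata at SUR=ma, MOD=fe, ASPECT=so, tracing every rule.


underlying: vata-e-on-zo
1. o, u -> 0 / V _: fires at position(s) 6: vataenzo
2. p -> b, t -> d / _ Z: no change
surface: vataenzo


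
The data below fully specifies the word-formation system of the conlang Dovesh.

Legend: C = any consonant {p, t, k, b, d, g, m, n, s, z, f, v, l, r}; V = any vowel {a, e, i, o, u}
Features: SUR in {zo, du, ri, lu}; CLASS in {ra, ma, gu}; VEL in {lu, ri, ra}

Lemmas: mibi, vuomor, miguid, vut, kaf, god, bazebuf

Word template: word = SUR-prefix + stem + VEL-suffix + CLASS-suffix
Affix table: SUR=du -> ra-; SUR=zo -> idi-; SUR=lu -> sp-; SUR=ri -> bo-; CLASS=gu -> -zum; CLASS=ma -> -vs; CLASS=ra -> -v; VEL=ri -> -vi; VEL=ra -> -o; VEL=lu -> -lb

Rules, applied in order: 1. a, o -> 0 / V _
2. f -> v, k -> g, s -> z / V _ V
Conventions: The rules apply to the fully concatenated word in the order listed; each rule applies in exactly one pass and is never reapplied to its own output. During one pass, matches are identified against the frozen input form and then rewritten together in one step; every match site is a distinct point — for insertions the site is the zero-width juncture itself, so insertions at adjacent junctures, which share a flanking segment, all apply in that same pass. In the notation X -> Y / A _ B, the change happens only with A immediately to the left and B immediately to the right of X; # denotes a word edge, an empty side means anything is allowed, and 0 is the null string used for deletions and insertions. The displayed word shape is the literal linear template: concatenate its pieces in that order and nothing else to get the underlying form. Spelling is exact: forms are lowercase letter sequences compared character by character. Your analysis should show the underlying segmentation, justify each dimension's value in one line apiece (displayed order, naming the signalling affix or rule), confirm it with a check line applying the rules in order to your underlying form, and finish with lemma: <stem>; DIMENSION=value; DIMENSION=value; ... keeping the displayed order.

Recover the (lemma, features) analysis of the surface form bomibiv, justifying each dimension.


underlying: bo-mibi-o-v
SUR=ri - signalled by the affix bo-
CLASS=ra - signalled by the affix -v
VEL=ra - signalled by the affix -o
check: bomibiov -> bomibiv -> bomibiv
lemma: mibi; SUR=ri; CLASS=ra; VEL=ra


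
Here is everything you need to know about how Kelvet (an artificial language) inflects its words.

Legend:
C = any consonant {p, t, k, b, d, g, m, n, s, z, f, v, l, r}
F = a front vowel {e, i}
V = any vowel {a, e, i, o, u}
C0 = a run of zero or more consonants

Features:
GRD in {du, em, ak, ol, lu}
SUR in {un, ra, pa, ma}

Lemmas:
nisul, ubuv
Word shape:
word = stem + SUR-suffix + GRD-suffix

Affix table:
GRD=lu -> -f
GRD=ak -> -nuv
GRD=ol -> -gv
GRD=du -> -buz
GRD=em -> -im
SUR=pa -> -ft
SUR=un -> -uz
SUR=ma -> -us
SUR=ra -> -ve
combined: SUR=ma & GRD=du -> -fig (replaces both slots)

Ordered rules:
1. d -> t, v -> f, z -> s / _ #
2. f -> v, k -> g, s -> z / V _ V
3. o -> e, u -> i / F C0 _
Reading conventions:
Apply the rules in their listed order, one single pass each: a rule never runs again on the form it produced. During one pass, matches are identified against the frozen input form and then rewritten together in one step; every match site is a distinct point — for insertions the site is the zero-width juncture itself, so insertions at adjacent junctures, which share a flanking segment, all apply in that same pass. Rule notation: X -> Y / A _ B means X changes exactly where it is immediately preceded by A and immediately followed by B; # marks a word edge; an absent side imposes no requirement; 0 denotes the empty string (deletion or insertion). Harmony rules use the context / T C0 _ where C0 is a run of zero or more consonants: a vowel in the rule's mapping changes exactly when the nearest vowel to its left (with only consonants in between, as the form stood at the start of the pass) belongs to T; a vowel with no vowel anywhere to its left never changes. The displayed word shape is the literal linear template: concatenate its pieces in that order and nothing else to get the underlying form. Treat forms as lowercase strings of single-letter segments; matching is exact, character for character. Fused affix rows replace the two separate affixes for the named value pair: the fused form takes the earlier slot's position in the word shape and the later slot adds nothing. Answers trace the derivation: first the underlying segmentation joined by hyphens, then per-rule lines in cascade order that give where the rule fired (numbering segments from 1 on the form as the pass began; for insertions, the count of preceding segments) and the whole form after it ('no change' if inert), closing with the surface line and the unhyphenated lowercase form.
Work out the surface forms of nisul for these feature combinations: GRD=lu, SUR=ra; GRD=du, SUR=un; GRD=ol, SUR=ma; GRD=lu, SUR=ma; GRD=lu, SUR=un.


cell GRD=lu, SUR=ra:
underlying: nisul-ve-f
1. d -> t, v -> f, z -> s / _ #: no change
2. f -> v, k -> g, s -> z / V _ V: fires at position(s) 3: nizulvef
3. o -> e, u -> i / F C0 _: fires at position(s) 4: nizilvef
surface: nizilvef

cell GRD=du, SUR=un:
underlying: nisul-uz-buz
1. d -> t, v -> f, z -> s / _ #: fires at position(s) 10: nisuluzbus
2. f -> v, k -> g, s -> z / V _ V: fires at position(s) 3: nizuluzbus
3. o -> e, u -> i / F C0 _: fires at position(s) 4: niziluzbus
surface: niziluzbus

cell GRD=ol, SUR=ma:
underlying: nisul-us-gv
1. d -> t, v -> f, z -> s / _ #: fires at position(s) 9: nisulusgf
2. f -> v, k -> g, s -> z / V _ V: fires at position(s) 3: nizulusgf
3. o -> e, u -> i / F C0 _: fires at position(s) 4: nizilusgf
surface: nizilusgf

cell GRD=lu, SUR=ma:
underlying: nisul-us-f
1. d -> t, v -> f, z -> s / _ #: no change
2. f -> v, k -> g, s -> z / V _ V: fires at position(s) 3: nizulusf
3. o -> e, u -> i / F C0 _: fires at position(s) 4: nizilusf
surface: nizilusf

cell GRD=lu, SUR=un:
underlying: nisul-uz-f
1. d -> t, v -> f, z -> s / _ #: no change
2. f -> v, k -> g, s -> z / V _ V: fires at position(s) 3: nizuluzf
3. o -> e, u -> i / F C0 _: fires at position(s) 4: niziluzf
surface: niziluzf


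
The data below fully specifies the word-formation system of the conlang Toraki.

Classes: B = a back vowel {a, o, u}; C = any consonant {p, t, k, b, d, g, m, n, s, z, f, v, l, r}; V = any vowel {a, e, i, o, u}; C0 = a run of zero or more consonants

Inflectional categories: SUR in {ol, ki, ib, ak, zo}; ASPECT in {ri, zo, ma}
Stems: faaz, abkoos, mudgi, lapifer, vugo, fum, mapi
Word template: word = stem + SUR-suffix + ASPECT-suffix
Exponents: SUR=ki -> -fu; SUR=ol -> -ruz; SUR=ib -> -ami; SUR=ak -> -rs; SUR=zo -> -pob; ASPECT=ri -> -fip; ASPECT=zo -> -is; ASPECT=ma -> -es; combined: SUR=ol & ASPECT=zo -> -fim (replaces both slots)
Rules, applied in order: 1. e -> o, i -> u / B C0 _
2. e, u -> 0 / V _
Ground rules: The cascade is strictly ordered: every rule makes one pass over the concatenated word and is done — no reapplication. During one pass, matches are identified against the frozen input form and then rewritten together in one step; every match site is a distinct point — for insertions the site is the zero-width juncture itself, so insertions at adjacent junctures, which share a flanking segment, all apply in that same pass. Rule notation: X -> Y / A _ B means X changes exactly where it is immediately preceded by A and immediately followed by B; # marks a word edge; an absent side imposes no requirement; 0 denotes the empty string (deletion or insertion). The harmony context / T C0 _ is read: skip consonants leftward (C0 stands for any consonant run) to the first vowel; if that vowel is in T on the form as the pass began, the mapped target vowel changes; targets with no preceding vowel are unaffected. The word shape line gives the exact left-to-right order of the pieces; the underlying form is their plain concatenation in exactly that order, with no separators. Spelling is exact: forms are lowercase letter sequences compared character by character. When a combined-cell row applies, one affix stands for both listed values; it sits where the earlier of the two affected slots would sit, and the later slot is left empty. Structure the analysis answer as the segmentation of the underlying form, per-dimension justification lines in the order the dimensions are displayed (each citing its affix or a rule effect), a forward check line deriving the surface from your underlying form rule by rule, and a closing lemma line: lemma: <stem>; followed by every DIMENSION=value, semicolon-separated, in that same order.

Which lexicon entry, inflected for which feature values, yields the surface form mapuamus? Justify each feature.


underlying: mapi-ami-es
SUR=ib - signalled by the affix -ami
ASPECT=ma - signalled by the affix -es
check: mapiamies -> mapuamues -> mapuamus
lemma: mapi; SUR=ib; ASPECT=ma


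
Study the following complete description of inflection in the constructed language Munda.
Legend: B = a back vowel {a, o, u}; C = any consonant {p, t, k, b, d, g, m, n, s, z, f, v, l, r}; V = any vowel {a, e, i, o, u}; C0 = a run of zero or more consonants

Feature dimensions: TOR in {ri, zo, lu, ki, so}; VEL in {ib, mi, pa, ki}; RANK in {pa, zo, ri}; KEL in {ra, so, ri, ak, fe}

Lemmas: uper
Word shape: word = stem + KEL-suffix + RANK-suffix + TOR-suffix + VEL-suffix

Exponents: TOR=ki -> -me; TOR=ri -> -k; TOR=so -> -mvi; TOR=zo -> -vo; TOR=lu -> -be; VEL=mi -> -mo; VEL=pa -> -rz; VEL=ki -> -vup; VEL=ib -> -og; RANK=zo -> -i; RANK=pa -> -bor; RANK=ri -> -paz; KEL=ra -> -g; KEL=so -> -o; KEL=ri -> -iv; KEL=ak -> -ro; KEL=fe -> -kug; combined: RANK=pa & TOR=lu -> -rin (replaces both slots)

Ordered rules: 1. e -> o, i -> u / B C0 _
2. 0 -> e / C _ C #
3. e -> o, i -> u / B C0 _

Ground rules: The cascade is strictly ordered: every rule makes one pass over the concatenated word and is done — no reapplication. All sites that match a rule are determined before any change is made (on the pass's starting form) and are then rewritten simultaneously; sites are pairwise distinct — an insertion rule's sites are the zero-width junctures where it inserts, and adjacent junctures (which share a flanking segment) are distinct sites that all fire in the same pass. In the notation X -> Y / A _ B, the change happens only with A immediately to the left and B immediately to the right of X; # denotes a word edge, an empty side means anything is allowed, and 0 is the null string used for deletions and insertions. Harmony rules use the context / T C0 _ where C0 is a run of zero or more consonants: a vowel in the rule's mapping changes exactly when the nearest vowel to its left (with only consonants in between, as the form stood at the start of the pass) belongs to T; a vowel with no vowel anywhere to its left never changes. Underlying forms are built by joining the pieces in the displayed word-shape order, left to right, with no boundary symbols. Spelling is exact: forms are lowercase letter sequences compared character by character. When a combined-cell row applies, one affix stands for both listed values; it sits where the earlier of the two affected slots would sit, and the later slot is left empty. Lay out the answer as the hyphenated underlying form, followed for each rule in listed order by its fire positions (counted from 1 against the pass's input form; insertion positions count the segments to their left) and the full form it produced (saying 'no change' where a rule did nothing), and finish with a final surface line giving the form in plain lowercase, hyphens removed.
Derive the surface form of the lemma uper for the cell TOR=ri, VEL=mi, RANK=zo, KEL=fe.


underlying: uper-kug-i-k-mo
1. e -> o, i -> u / B C0 _: fires at position(s) 3, 8: uporkugukmo
2. 0 -> e / C _ C #: no change
3. e -> o, i -> u / B C0 _: no change
surface: uporkugukmo


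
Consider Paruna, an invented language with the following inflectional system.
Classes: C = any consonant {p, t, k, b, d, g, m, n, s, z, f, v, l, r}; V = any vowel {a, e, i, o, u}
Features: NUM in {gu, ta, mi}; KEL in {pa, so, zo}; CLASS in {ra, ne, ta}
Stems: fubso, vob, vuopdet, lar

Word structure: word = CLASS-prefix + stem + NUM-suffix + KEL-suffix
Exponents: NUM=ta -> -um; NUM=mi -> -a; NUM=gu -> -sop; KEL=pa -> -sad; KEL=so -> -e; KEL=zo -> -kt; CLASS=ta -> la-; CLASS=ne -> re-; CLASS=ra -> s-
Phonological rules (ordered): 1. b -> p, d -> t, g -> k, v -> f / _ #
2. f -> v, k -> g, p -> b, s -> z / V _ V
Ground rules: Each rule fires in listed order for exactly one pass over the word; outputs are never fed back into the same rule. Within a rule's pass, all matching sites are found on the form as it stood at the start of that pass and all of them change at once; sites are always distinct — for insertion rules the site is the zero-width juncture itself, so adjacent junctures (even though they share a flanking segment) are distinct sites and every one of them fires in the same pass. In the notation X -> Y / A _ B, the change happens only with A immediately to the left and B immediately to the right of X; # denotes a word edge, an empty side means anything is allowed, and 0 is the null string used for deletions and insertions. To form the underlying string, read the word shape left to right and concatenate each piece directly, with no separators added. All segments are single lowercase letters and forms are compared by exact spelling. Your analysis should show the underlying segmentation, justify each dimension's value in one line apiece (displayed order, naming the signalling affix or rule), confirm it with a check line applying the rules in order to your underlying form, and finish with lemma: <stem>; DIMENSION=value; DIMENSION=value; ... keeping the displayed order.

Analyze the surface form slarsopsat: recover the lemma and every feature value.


underlying: s-lar-sop-sad
NUM=gu - signalled by the affix -sop
KEL=pa - signalled by the affix -sad
CLASS=ra - signalled by the affix s-
check: slarsopsad -> slarsopsat -> slarsopsat
lemma: lar; NUM=gu; KEL=pa; CLASS=ra
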